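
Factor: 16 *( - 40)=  - 640 = - 2^7 * 5^1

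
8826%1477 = 1441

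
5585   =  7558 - 1973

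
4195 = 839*5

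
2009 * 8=16072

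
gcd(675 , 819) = 9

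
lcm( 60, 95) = 1140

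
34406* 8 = 275248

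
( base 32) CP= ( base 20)109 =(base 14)213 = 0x199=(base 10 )409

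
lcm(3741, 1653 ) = 71079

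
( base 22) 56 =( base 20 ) 5G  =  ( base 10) 116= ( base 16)74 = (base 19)62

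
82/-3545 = - 1 + 3463/3545 = - 0.02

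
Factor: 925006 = 2^1*317^1*1459^1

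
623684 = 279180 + 344504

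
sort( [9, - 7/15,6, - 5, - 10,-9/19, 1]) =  [ - 10,-5,- 9/19, - 7/15, 1, 6,  9 ] 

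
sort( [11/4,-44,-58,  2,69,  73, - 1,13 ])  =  [ - 58, - 44, - 1,  2, 11/4,13,69, 73] 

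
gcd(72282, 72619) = 1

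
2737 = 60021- 57284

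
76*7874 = 598424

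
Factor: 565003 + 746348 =3^1*29^1*15073^1 = 1311351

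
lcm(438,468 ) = 34164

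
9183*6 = 55098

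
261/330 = 87/110 = 0.79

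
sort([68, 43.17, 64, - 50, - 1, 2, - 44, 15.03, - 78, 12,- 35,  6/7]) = [  -  78, - 50, - 44, - 35,-1 , 6/7,  2,  12, 15.03,  43.17, 64, 68] 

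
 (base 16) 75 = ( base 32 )3l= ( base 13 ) 90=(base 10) 117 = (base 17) 6f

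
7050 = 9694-2644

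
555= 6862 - 6307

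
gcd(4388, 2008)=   4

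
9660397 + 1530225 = 11190622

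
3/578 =3/578=0.01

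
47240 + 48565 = 95805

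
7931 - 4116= 3815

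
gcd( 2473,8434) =1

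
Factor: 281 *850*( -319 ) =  - 2^1*5^2*11^1*17^1*29^1*281^1 = -76193150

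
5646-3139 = 2507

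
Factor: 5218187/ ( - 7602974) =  - 2^(-1)*13^1*79^1*5081^1*3801487^( - 1)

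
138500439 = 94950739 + 43549700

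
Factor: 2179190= 2^1*5^1*13^1*16763^1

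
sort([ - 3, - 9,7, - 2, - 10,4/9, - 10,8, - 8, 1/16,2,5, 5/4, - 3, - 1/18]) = [ - 10, - 10, - 9, - 8, - 3, - 3, - 2, - 1/18, 1/16,4/9, 5/4, 2,5,7, 8]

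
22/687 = 22/687 = 0.03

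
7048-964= 6084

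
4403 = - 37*( - 119)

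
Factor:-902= - 2^1*11^1*41^1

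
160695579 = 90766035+69929544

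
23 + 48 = 71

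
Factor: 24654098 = 2^1 * 7^1 * 991^1*1777^1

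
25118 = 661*38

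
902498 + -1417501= - 515003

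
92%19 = 16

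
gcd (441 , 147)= 147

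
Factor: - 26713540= -2^2*5^1*7^1 * 190811^1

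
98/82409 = 98/82409= 0.00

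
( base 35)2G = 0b1010110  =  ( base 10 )86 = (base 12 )72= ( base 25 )3B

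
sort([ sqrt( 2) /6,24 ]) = [ sqrt (2)/6,24 ]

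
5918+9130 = 15048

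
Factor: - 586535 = - 5^1*117307^1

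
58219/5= 11643 + 4/5 = 11643.80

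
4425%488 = 33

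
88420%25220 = 12760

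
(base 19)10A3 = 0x1B8C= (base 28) 8ro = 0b1101110001100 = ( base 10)7052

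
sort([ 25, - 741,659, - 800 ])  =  [- 800 , - 741,  25, 659 ] 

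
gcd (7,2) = 1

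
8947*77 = 688919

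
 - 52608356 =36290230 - 88898586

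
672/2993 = 672/2993=   0.22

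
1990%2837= 1990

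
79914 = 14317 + 65597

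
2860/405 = 7 + 5/81 = 7.06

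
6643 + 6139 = 12782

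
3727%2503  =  1224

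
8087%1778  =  975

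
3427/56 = 3427/56  =  61.20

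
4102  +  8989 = 13091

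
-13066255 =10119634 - 23185889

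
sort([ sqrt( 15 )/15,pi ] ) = [sqrt ( 15)/15, pi ] 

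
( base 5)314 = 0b1010100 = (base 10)84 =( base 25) 39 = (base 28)30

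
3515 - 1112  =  2403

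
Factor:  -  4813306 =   -  2^1 * 157^1 * 15329^1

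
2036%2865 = 2036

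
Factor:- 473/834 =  - 2^ ( - 1 )*3^( - 1)*11^1*43^1*139^( - 1 ) 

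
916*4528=4147648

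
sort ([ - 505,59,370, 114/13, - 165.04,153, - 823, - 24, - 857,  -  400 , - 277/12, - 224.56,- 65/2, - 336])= [  -  857, - 823,-505,  -  400, - 336, - 224.56, - 165.04, - 65/2, - 24, - 277/12, 114/13,59,153, 370]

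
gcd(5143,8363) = 1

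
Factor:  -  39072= - 2^5*3^1 *11^1 * 37^1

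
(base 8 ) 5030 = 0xA18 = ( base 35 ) 23T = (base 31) 2LB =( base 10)2584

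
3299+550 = 3849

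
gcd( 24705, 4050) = 405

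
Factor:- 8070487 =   -  8070487^1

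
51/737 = 51/737=0.07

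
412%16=12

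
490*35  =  17150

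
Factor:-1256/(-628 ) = 2^1 = 2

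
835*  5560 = 4642600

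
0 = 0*66939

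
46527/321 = 144  +  101/107 = 144.94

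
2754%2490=264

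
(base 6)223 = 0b1010111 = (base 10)87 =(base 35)2H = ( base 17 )52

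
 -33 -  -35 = 2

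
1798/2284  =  899/1142 = 0.79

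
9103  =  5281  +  3822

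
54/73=54/73 = 0.74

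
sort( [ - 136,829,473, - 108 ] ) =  [  -  136, - 108, 473,829 ] 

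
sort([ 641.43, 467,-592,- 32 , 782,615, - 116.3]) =[-592,-116.3, - 32 , 467,615,641.43, 782]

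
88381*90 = 7954290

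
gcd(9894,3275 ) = 1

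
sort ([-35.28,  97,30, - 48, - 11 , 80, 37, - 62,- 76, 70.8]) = [ - 76, - 62, - 48 , - 35.28, - 11, 30, 37, 70.8,80, 97]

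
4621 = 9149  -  4528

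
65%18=11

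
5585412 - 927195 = 4658217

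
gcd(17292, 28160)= 44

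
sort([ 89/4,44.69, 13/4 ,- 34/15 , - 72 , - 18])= [ - 72, - 18, - 34/15,  13/4,89/4,44.69] 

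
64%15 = 4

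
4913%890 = 463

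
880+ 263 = 1143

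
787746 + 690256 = 1478002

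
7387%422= 213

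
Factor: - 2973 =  - 3^1*991^1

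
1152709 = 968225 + 184484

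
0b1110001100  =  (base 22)1J6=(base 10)908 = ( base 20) 258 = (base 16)38c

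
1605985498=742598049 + 863387449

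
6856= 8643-1787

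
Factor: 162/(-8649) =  - 18/961 = -  2^1*3^2 * 31^ ( - 2 ) 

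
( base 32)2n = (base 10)87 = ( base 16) 57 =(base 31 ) 2p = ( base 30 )2r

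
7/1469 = 7/1469 = 0.00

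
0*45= 0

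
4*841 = 3364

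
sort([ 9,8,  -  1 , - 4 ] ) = [ - 4,-1  ,  8,9]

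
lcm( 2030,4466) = 22330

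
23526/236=11763/118=99.69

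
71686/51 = 1405 + 31/51 = 1405.61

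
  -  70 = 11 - 81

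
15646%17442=15646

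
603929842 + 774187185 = 1378117027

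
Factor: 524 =2^2*131^1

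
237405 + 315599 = 553004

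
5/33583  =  5/33583 = 0.00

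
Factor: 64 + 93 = 157 = 157^1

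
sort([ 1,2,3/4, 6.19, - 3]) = [ - 3, 3/4,1 , 2 , 6.19 ] 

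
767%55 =52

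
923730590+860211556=1783942146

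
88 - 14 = 74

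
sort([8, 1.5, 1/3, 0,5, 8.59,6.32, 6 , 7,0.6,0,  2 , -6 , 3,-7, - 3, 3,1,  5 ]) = [ -7, - 6, - 3, 0, 0, 1/3,0.6,  1,1.5, 2,3, 3,5, 5, 6,6.32, 7,8 , 8.59 ]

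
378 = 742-364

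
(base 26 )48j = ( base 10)2931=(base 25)4h6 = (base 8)5563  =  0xb73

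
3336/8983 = 3336/8983 = 0.37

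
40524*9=364716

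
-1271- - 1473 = 202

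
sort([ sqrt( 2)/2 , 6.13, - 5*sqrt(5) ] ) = [ -5*sqrt( 5 ), sqrt( 2)/2, 6.13] 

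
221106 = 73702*3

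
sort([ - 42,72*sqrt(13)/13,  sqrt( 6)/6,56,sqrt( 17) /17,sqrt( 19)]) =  [ - 42,sqrt (17)/17,  sqrt(6)/6,sqrt(19), 72*sqrt(13 )/13,56 ] 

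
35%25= 10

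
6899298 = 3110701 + 3788597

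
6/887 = 6/887 = 0.01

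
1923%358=133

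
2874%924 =102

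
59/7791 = 59/7791 = 0.01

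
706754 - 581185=125569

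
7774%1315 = 1199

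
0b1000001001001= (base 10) 4169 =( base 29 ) 4rm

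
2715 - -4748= 7463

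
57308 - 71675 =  - 14367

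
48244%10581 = 5920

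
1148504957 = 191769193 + 956735764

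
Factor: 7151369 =7151369^1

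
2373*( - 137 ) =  - 325101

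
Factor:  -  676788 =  -2^2*3^1 * 7^2*1151^1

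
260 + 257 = 517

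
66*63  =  4158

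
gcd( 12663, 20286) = 63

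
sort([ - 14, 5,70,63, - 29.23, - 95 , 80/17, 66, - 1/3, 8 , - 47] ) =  [ - 95, - 47, - 29.23,-14, - 1/3,80/17, 5, 8, 63, 66, 70] 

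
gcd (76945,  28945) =5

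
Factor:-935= - 5^1*11^1  *  17^1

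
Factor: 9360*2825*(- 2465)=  -2^4*3^2*5^4*  13^1*17^1 * 29^1  *  113^1 = - 65179530000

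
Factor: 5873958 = 2^1*3^4 *101^1*359^1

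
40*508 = 20320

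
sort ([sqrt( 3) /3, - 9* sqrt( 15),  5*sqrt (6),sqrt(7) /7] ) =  [ - 9*sqrt ( 15),sqrt(7)/7, sqrt( 3) /3,  5*sqrt (6 )]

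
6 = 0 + 6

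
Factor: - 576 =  - 2^6*3^2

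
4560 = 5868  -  1308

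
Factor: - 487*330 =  -160710  =  - 2^1*3^1*5^1 * 11^1*487^1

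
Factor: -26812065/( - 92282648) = 2^( - 3)*3^1*5^1*7^2*281^( - 1)*36479^1*41051^(- 1)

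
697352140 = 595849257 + 101502883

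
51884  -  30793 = 21091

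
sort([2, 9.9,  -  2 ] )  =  [ - 2, 2, 9.9] 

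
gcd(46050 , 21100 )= 50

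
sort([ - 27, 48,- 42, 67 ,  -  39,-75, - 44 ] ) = [ - 75,-44, - 42, - 39, - 27,  48,67 ] 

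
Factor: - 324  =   - 2^2*3^4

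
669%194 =87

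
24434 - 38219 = -13785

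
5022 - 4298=724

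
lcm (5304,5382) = 365976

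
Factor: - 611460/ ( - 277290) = 86/39 = 2^1*3^( - 1)*13^ ( - 1)*43^1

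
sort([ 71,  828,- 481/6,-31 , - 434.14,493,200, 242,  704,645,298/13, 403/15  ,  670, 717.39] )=[-434.14, - 481/6 , - 31, 298/13, 403/15,71,200, 242,  493,645, 670, 704,717.39,828] 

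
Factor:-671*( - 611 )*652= 267307612 =2^2 * 11^1*13^1*47^1 * 61^1*163^1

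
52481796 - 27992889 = 24488907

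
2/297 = 2/297 =0.01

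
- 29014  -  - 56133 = 27119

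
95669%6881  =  6216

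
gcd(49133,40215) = 7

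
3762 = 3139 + 623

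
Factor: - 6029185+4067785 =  - 1961400 = - 2^3*3^1*5^2*7^1*467^1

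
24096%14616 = 9480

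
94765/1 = 94765 = 94765.00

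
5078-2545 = 2533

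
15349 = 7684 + 7665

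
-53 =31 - 84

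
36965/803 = 46 + 27/803  =  46.03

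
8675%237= 143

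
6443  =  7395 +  - 952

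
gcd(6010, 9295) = 5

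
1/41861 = 1/41861 = 0.00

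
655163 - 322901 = 332262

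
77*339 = 26103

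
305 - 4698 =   -  4393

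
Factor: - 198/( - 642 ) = 3^1*11^1 * 107^(-1 ) = 33/107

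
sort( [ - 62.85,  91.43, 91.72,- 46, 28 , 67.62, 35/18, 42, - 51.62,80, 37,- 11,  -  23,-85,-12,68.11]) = [ - 85,-62.85 , - 51.62, - 46,  -  23,- 12, - 11, 35/18,28, 37 , 42,67.62, 68.11,80, 91.43 , 91.72]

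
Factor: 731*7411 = 17^1*43^1*7411^1=5417441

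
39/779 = 39/779 = 0.05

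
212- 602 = - 390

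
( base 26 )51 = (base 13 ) a1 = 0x83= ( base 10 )131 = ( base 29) 4F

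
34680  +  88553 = 123233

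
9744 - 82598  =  -72854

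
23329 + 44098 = 67427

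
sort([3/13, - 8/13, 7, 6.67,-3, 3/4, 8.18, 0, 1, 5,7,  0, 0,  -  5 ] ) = [ - 5, - 3, - 8/13, 0, 0, 0,  3/13,3/4, 1, 5,6.67, 7, 7, 8.18 ]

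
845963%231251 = 152210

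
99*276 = 27324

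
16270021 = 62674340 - 46404319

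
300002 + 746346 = 1046348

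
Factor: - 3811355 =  - 5^1*79^1*9649^1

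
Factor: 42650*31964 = 2^3*5^2 * 61^1*131^1*853^1 = 1363264600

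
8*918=7344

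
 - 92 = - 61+  -  31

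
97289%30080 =7049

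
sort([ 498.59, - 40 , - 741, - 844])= [ - 844, -741,  -  40, 498.59]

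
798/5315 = 798/5315 =0.15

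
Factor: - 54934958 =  - 2^1*13^1*347^1*6089^1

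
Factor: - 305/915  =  -3^(-1) = -1/3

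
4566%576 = 534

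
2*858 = 1716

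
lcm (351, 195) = 1755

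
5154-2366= 2788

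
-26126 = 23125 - 49251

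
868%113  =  77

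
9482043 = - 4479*( - 2117 ) 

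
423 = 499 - 76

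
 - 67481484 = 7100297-74581781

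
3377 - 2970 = 407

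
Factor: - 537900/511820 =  - 165/157 =- 3^1 * 5^1*11^1*157^(  -  1)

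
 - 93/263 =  - 93/263 = -  0.35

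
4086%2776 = 1310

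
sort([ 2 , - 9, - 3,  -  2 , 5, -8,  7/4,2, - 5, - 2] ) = [ - 9,  -  8, - 5, - 3, - 2, - 2, 7/4,2,2,5 ]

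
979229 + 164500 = 1143729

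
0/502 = 0 = 0.00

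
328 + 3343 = 3671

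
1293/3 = 431 = 431.00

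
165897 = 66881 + 99016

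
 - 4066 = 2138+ - 6204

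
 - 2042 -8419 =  - 10461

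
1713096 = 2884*594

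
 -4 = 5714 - 5718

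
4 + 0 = 4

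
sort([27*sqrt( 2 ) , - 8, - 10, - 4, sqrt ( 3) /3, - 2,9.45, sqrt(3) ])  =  [-10, - 8, - 4, - 2, sqrt( 3) /3, sqrt( 3 ), 9.45, 27*sqrt( 2)]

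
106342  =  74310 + 32032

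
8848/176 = 50+3/11 = 50.27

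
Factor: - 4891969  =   - 4891969^1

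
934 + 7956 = 8890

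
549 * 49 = 26901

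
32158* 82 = 2636956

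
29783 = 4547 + 25236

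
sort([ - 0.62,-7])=[-7,- 0.62 ] 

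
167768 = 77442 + 90326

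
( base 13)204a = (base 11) 3391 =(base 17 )F72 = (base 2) 1000101101000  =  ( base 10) 4456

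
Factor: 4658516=2^2*1164629^1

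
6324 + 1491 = 7815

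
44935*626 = 28129310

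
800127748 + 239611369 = 1039739117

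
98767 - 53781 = 44986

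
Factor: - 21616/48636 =-2^2 * 3^ ( - 2) = - 4/9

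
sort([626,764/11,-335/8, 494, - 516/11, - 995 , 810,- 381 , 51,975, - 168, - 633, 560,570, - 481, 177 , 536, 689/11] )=[ - 995, - 633, - 481,- 381,  -  168,- 516/11,  -  335/8, 51 , 689/11, 764/11, 177, 494,536,  560,570, 626, 810, 975]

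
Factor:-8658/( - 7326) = 11^( - 1)*13^1=13/11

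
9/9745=9/9745 =0.00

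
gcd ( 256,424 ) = 8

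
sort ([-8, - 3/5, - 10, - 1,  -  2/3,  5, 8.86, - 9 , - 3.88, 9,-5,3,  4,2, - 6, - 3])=[ - 10, - 9,-8, - 6, - 5, -3.88, - 3  , - 1,  -  2/3,  -  3/5, 2,3, 4,5,8.86, 9]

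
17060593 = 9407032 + 7653561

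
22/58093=22/58093 = 0.00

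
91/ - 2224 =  - 1 + 2133/2224= - 0.04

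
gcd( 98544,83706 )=6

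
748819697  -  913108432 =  - 164288735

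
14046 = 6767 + 7279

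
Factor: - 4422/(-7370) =3/5  =  3^1 *5^( - 1 ) 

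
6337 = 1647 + 4690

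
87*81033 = 7049871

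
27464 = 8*3433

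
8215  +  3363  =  11578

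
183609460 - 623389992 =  - 439780532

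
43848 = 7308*6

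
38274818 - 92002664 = - 53727846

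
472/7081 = 472/7081 = 0.07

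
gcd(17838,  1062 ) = 18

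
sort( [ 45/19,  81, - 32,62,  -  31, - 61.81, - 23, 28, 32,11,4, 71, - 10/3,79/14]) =[ - 61.81,  -  32,-31, - 23, - 10/3, 45/19,4,79/14,  11 , 28, 32, 62,71,81]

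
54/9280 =27/4640= 0.01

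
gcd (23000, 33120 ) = 920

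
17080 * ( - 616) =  - 10521280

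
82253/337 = 82253/337 = 244.07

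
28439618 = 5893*4826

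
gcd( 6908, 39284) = 4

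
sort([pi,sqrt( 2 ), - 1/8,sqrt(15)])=[ - 1/8,sqrt(2 ),pi,sqrt(15)]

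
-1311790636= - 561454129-750336507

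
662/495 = 662/495  =  1.34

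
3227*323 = 1042321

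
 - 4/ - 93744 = 1/23436 = 0.00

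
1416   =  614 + 802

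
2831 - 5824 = -2993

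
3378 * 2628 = 8877384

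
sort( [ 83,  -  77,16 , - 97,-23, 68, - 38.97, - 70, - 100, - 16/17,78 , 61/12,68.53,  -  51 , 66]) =[ - 100, - 97, - 77, - 70, - 51,  -  38.97,-23, -16/17,  61/12,16,66, 68,68.53, 78, 83] 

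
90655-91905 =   -  1250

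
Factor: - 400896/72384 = - 72/13= - 2^3*3^2*13^( - 1 ) 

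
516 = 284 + 232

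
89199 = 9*9911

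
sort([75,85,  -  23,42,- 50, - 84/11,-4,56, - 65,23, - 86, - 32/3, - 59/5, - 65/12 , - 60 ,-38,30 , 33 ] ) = [ - 86, - 65, - 60, - 50, - 38, - 23, - 59/5,  -  32/3, - 84/11, - 65/12 , - 4,23,30, 33,42,56,75,85]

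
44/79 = 44/79=0.56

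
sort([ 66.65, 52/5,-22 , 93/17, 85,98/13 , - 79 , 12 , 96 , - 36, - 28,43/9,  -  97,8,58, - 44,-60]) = [ - 97,- 79, - 60, - 44,-36, - 28, - 22, 43/9,93/17,98/13,  8,  52/5, 12 , 58 , 66.65,85, 96 ] 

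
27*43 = 1161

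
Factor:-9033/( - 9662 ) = 2^(-1) * 3^1 * 3011^1*4831^( - 1)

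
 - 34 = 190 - 224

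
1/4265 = 1/4265 = 0.00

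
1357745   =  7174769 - 5817024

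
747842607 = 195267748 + 552574859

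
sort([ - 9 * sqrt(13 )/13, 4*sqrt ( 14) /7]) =[-9 * sqrt(13 )/13  ,  4*sqrt(14 ) /7] 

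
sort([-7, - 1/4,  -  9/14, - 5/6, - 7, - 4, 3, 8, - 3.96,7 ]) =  [ - 7, - 7,-4,-3.96, - 5/6, -9/14, - 1/4, 3, 7, 8] 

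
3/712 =3/712 =0.00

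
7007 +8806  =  15813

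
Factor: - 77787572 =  - 2^2*19446893^1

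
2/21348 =1/10674 = 0.00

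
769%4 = 1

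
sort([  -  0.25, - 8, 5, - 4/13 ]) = [ - 8,-4/13,  -  0.25,5] 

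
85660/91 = 85660/91 = 941.32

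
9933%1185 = 453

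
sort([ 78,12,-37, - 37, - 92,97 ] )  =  [ - 92, - 37, - 37, 12, 78,97] 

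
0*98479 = 0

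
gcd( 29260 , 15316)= 28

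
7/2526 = 7/2526 = 0.00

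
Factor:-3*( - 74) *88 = 2^4 * 3^1*11^1*37^1=19536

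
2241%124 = 9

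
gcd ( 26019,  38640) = 21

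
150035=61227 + 88808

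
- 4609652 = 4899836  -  9509488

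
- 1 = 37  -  38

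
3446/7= 492 + 2/7 = 492.29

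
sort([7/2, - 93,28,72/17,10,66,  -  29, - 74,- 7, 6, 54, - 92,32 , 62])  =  [ - 93, - 92,-74, - 29,-7,7/2,  72/17,6,10,28, 32, 54,62,66]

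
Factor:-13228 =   -  2^2*3307^1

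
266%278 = 266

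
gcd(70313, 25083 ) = 1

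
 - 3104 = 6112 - 9216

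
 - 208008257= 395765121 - 603773378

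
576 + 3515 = 4091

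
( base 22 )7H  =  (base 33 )56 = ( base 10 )171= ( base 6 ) 443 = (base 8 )253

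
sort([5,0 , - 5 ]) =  [ - 5,0 , 5 ]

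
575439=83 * 6933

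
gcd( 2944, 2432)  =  128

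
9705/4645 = 2  +  83/929 = 2.09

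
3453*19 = 65607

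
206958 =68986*3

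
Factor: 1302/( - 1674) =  - 3^ ( - 2) * 7^1 = - 7/9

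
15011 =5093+9918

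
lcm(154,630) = 6930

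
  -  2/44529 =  - 2/44529  =  - 0.00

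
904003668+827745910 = 1731749578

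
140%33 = 8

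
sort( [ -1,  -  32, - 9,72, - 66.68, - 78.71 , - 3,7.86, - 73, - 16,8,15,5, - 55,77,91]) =[ - 78.71,-73, - 66.68, - 55, - 32 , - 16, - 9, - 3, - 1,5,7.86,8,15, 72, 77 , 91 ] 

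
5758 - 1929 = 3829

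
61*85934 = 5241974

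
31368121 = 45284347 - 13916226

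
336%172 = 164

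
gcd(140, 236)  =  4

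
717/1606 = 717/1606 =0.45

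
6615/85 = 77 + 14/17 = 77.82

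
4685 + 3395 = 8080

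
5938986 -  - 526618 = 6465604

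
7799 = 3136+4663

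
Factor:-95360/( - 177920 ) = 2^( - 1) * 139^( - 1)*149^1 = 149/278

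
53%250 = 53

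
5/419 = 5/419=0.01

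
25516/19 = 1342+18/19 = 1342.95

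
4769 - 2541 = 2228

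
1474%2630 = 1474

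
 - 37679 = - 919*41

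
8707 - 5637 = 3070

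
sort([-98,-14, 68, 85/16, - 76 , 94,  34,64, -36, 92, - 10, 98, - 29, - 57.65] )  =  [ - 98, -76, - 57.65,-36, - 29, - 14,-10, 85/16,34, 64,68,92,  94,98 ] 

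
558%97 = 73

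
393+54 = 447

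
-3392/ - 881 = 3 + 749/881 = 3.85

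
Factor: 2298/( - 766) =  - 3= -3^1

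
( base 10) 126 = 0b1111110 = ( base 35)3L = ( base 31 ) 42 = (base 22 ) 5G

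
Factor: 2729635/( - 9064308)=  - 2^(-2)*3^ ( - 1) * 5^1*11^( - 1)*19^1*59^1*487^1*68669^( -1 )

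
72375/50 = 2895/2 = 1447.50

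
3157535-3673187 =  - 515652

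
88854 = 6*14809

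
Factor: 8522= 2^1*4261^1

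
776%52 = 48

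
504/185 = 504/185 = 2.72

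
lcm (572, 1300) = 14300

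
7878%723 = 648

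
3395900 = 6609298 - 3213398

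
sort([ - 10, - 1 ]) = [-10,-1]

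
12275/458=12275/458 = 26.80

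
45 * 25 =1125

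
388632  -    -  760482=1149114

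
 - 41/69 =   -  41/69= -0.59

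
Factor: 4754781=3^5*17^1*1151^1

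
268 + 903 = 1171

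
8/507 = 8/507 = 0.02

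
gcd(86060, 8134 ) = 2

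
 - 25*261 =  - 6525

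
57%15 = 12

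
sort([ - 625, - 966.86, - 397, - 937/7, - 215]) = [ - 966.86,- 625, - 397,  -  215, - 937/7 ]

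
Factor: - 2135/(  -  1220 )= 2^ ( - 2 )*7^1 = 7/4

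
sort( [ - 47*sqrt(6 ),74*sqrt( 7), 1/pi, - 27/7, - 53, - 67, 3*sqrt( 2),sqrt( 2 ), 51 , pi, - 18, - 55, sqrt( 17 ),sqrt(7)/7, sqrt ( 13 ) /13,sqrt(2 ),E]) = [ -47*sqrt( 6), -67, - 55, - 53,  -  18,  -  27/7, sqrt( 13)/13, 1/pi,sqrt(7 ) /7, sqrt( 2 ),sqrt(2 ) , E, pi,sqrt(17 ), 3 * sqrt( 2), 51,74* sqrt ( 7 ) ]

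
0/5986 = 0=   0.00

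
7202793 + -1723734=5479059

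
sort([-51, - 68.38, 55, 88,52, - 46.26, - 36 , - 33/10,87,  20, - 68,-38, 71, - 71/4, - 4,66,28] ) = [ - 68.38, - 68, - 51, - 46.26, - 38, - 36, - 71/4, - 4, - 33/10,  20, 28,52,55, 66,71,87 , 88 ] 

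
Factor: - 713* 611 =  - 435643 = - 13^1*23^1*31^1*47^1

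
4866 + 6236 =11102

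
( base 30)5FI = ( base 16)1368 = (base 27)6m0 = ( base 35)41x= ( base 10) 4968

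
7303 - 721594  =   - 714291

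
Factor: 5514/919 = 6 = 2^1*3^1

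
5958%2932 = 94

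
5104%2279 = 546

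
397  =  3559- 3162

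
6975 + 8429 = 15404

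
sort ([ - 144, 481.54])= [-144, 481.54]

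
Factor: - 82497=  - 3^1 * 107^1*257^1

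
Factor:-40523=  -  7^2*827^1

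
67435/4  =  67435/4  =  16858.75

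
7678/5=1535+3/5 = 1535.60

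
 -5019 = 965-5984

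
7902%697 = 235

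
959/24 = 39 + 23/24 = 39.96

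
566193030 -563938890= 2254140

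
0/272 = 0 = 0.00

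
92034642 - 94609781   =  -2575139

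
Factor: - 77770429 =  - 11^1*23^1*97^1*3169^1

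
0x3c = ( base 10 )60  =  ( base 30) 20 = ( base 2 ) 111100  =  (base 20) 30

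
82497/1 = 82497 = 82497.00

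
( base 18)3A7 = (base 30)18j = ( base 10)1159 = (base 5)14114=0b10010000111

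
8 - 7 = 1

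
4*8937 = 35748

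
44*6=264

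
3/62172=1/20724 = 0.00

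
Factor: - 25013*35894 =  - 897816622  =  - 2^1  *  131^1*137^1* 25013^1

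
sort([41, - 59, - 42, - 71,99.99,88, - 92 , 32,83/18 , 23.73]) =[ - 92, - 71 , - 59, - 42,83/18 , 23.73, 32, 41,88,99.99]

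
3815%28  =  7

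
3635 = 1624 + 2011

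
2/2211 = 2/2211 = 0.00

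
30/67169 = 30/67169= 0.00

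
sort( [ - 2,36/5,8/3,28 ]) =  [ - 2, 8/3,  36/5,28 ]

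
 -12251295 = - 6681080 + -5570215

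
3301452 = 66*50022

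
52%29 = 23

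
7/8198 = 7/8198 = 0.00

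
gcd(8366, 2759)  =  89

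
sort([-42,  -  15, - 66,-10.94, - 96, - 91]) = [ - 96,-91,-66, - 42,-15,-10.94 ] 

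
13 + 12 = 25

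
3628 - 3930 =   -  302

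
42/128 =21/64 = 0.33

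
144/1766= 72/883 = 0.08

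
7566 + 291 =7857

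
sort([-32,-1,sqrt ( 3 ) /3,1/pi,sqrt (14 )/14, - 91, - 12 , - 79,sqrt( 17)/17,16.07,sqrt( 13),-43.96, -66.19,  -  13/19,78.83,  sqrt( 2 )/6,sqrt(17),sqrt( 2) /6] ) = [- 91,-79,  -  66.19, - 43.96, - 32, - 12, - 1,  -  13/19,sqrt(2) /6,sqrt ( 2)/6,sqrt(17) /17,sqrt(14) /14,1/pi,sqrt( 3 ) /3, sqrt(13 ),sqrt(17), 16.07, 78.83]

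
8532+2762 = 11294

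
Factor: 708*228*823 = 132851952 = 2^4*3^2*19^1 * 59^1*823^1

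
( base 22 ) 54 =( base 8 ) 162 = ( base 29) 3R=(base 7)222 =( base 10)114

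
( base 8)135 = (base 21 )49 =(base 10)93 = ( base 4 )1131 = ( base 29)36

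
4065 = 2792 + 1273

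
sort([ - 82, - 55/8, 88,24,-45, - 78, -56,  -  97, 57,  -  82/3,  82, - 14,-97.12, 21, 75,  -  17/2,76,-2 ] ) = [ - 97.12, - 97, - 82, - 78,-56 , - 45,  -  82/3, - 14, - 17/2, -55/8,-2,21, 24,57, 75,76, 82, 88] 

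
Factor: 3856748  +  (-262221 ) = 3594527 = 1879^1*1913^1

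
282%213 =69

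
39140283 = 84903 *461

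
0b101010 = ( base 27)1f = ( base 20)22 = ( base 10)42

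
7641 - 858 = 6783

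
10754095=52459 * 205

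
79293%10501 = 5786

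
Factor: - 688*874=-601312 = - 2^5*19^1*23^1*43^1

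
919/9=919/9 = 102.11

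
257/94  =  257/94 = 2.73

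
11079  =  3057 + 8022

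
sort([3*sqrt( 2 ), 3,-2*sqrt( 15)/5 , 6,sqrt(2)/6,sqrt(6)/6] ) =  [ - 2 * sqrt( 15)/5,sqrt( 2)/6,sqrt( 6)/6,  3 , 3*sqrt(2),6] 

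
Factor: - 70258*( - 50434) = 2^2*151^1*167^1 *35129^1  =  3543391972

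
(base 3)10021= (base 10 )88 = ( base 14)64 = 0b1011000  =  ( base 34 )2K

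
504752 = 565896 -61144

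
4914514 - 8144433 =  - 3229919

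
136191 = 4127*33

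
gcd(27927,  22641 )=3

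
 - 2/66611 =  - 2/66611 = - 0.00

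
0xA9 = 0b10101001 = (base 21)81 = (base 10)169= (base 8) 251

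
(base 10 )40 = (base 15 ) 2A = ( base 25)1F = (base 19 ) 22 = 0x28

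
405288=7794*52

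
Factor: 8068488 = 2^3 * 3^1 * 227^1*1481^1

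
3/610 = 3/610 = 0.00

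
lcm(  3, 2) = 6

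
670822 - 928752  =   - 257930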